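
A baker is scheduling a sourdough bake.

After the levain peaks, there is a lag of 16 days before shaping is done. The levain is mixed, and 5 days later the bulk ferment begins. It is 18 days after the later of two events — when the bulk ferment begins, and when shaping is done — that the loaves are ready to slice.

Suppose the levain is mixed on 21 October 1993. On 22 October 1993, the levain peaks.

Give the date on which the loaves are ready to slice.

25 November 1993

The levain is mixed: Oct 21, 1993.
The bulk ferment begins: Oct 21, 1993 + 5 days = Oct 26, 1993.
The levain peaks: Oct 22, 1993.
Shaping is done: Oct 22, 1993 + 16 days = Nov 7, 1993.
Both prerequisites met — the bulk ferment begins (Oct 26, 1993), shaping is done (Nov 7, 1993); the later is Nov 7, 1993.
The loaves are ready to slice: Nov 7, 1993 + 18 days = Nov 25, 1993.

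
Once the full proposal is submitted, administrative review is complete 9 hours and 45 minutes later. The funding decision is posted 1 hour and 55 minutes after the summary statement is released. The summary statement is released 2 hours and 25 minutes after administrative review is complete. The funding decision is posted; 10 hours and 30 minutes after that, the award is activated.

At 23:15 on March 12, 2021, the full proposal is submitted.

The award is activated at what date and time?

23:50 on March 13, 2021

The full proposal is submitted: 23:15 Mar 12, 2021.
Administrative review is complete: 23:15 Mar 12, 2021 + 9h45m = 09:00 Mar 13, 2021.
The summary statement is released: 09:00 Mar 13, 2021 + 2h25m = 11:25 Mar 13, 2021.
The funding decision is posted: 11:25 Mar 13, 2021 + 1h55m = 13:20 Mar 13, 2021.
The award is activated: 13:20 Mar 13, 2021 + 10h30m = 23:50 Mar 13, 2021.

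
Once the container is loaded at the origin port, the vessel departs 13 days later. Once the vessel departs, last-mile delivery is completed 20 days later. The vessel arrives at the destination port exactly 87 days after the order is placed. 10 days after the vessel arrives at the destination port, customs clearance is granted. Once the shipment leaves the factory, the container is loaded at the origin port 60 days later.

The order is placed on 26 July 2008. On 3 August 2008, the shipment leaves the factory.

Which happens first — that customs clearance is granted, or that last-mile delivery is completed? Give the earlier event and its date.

Customs clearance is granted — 31 October 2008

The order is placed: Jul 26, 2008.
The vessel arrives at the destination port: Jul 26, 2008 + 87 days = Oct 21, 2008.
Customs clearance is granted: Oct 21, 2008 + 10 days = Oct 31, 2008.
The shipment leaves the factory: Aug 3, 2008.
The container is loaded at the origin port: Aug 3, 2008 + 60 days = Oct 2, 2008.
The vessel departs: Oct 2, 2008 + 13 days = Oct 15, 2008.
Last-mile delivery is completed: Oct 15, 2008 + 20 days = Nov 4, 2008.
Comparing: customs clearance is granted on Oct 31, 2008 vs last-mile delivery is completed on Nov 4, 2008. Earlier: customs clearance is granted.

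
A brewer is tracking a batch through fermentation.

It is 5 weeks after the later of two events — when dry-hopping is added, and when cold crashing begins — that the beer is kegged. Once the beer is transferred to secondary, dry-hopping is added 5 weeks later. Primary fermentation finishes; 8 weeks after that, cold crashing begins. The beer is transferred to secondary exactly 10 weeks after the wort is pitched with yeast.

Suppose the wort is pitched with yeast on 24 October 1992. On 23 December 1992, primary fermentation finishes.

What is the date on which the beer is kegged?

The wort is pitched with yeast: Oct 24, 1992.
The beer is transferred to secondary: Oct 24, 1992 + 10 weeks = Jan 2, 1993.
Dry-hopping is added: Jan 2, 1993 + 5 weeks = Feb 6, 1993.
Primary fermentation finishes: Dec 23, 1992.
Cold crashing begins: Dec 23, 1992 + 8 weeks = Feb 17, 1993.
Both prerequisites met — dry-hopping is added (Feb 6, 1993), cold crashing begins (Feb 17, 1993); the later is Feb 17, 1993.
The beer is kegged: Feb 17, 1993 + 5 weeks = Mar 24, 1993.

24 March 1993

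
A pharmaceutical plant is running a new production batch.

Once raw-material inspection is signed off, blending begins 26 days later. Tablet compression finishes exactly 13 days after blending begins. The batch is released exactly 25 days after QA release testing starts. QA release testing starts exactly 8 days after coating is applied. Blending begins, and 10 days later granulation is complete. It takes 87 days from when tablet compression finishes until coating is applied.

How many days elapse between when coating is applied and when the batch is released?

33 days

Causal path: coating is applied → QA release testing starts → the batch is released.
Total delay along the path: 8 + 25 = 33 days.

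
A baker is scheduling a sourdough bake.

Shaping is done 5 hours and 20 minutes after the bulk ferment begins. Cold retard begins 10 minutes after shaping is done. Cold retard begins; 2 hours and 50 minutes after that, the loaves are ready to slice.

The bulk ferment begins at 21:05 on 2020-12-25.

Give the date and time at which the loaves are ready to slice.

The bulk ferment begins: 21:05 Dec 25, 2020.
Shaping is done: 21:05 Dec 25, 2020 + 5h20m = 02:25 Dec 26, 2020.
Cold retard begins: 02:25 Dec 26, 2020 + 10m = 02:35 Dec 26, 2020.
The loaves are ready to slice: 02:35 Dec 26, 2020 + 2h50m = 05:25 Dec 26, 2020.

05:25 on 2020-12-26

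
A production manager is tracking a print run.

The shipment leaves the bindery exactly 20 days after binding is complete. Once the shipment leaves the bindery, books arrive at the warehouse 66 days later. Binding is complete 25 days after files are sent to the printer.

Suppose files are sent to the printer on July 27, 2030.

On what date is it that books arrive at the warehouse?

November 15, 2030

Files are sent to the printer: Jul 27, 2030.
Binding is complete: Jul 27, 2030 + 25 days = Aug 21, 2030.
The shipment leaves the bindery: Aug 21, 2030 + 20 days = Sep 10, 2030.
Books arrive at the warehouse: Sep 10, 2030 + 66 days = Nov 15, 2030.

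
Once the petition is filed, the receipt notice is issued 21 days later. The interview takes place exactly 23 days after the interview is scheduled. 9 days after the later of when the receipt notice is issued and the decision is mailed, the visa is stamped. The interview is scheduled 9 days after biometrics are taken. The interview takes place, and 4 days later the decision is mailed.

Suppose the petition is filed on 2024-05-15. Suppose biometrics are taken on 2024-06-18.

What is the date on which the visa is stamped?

2024-08-02

The petition is filed: May 15, 2024.
The receipt notice is issued: May 15, 2024 + 21 days = Jun 5, 2024.
Biometrics are taken: Jun 18, 2024.
The interview is scheduled: Jun 18, 2024 + 9 days = Jun 27, 2024.
The interview takes place: Jun 27, 2024 + 23 days = Jul 20, 2024.
The decision is mailed: Jul 20, 2024 + 4 days = Jul 24, 2024.
Both prerequisites met — the receipt notice is issued (Jun 5, 2024), the decision is mailed (Jul 24, 2024); the later is Jul 24, 2024.
The visa is stamped: Jul 24, 2024 + 9 days = Aug 2, 2024.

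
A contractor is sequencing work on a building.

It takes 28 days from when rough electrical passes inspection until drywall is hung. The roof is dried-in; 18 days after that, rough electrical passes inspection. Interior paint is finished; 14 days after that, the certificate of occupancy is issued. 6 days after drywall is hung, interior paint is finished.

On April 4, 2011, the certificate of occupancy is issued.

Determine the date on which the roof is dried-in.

The certificate of occupancy is issued: Apr 4, 2011.
Interior paint is finished: Apr 4, 2011 − 14 days = Mar 21, 2011.
Drywall is hung: Mar 21, 2011 − 6 days = Mar 15, 2011.
Rough electrical passes inspection: Mar 15, 2011 − 28 days = Feb 15, 2011.
The roof is dried-in: Feb 15, 2011 − 18 days = Jan 28, 2011.

January 28, 2011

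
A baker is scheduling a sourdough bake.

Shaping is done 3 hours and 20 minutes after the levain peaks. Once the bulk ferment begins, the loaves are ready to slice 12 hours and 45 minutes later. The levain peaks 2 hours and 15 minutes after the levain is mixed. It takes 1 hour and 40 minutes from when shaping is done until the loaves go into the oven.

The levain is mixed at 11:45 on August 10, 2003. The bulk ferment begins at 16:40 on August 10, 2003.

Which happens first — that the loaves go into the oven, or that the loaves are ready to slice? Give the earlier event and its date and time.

The loaves go into the oven — 19:00 on August 10, 2003

The levain is mixed: 11:45 Aug 10, 2003.
The levain peaks: 11:45 Aug 10, 2003 + 2h15m = 14:00 Aug 10, 2003.
Shaping is done: 14:00 Aug 10, 2003 + 3h20m = 17:20 Aug 10, 2003.
The loaves go into the oven: 17:20 Aug 10, 2003 + 1h40m = 19:00 Aug 10, 2003.
The bulk ferment begins: 16:40 Aug 10, 2003.
The loaves are ready to slice: 16:40 Aug 10, 2003 + 12h45m = 05:25 Aug 11, 2003.
Comparing: the loaves go into the oven at 19:00 Aug 10, 2003 vs the loaves are ready to slice at 05:25 Aug 11, 2003. Earlier: the loaves go into the oven.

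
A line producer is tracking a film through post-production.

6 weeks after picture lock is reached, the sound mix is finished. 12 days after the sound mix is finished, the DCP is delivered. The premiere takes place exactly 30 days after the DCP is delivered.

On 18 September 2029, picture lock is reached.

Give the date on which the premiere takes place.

11 December 2029

Picture lock is reached: Sep 18, 2029.
The sound mix is finished: Sep 18, 2029 + 6 weeks = Oct 30, 2029.
The DCP is delivered: Oct 30, 2029 + 12 days = Nov 11, 2029.
The premiere takes place: Nov 11, 2029 + 30 days = Dec 11, 2029.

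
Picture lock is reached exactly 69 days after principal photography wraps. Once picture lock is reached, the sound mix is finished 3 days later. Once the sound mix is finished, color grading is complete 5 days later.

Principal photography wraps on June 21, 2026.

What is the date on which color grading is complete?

Principal photography wraps: Jun 21, 2026.
Picture lock is reached: Jun 21, 2026 + 69 days = Aug 29, 2026.
The sound mix is finished: Aug 29, 2026 + 3 days = Sep 1, 2026.
Color grading is complete: Sep 1, 2026 + 5 days = Sep 6, 2026.

September 6, 2026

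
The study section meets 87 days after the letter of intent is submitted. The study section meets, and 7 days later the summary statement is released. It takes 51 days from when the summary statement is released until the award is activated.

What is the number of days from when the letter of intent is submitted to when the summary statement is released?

Causal path: the letter of intent is submitted → the study section meets → the summary statement is released.
Total delay along the path: 87 + 7 = 94 days.

94 days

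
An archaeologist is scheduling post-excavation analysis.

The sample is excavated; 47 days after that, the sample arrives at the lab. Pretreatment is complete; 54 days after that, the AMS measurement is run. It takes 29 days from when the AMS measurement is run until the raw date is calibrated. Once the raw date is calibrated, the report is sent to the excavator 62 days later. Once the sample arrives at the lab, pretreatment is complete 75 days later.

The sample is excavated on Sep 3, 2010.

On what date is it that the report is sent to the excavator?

May 28, 2011

The sample is excavated: Sep 3, 2010.
The sample arrives at the lab: Sep 3, 2010 + 47 days = Oct 20, 2010.
Pretreatment is complete: Oct 20, 2010 + 75 days = Jan 3, 2011.
The AMS measurement is run: Jan 3, 2011 + 54 days = Feb 26, 2011.
The raw date is calibrated: Feb 26, 2011 + 29 days = Mar 27, 2011.
The report is sent to the excavator: Mar 27, 2011 + 62 days = May 28, 2011.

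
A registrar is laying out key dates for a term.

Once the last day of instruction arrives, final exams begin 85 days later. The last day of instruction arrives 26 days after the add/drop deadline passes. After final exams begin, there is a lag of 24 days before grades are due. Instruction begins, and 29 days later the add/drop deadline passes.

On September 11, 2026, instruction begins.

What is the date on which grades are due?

Instruction begins: Sep 11, 2026.
The add/drop deadline passes: Sep 11, 2026 + 29 days = Oct 10, 2026.
The last day of instruction arrives: Oct 10, 2026 + 26 days = Nov 5, 2026.
Final exams begin: Nov 5, 2026 + 85 days = Jan 29, 2027.
Grades are due: Jan 29, 2027 + 24 days = Feb 22, 2027.

February 22, 2027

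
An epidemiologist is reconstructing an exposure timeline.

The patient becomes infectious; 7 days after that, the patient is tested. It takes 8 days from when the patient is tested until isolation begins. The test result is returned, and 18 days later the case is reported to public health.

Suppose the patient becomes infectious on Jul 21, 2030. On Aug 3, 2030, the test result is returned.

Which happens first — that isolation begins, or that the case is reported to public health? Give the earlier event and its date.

The patient becomes infectious: Jul 21, 2030.
The patient is tested: Jul 21, 2030 + 7 days = Jul 28, 2030.
Isolation begins: Jul 28, 2030 + 8 days = Aug 5, 2030.
The test result is returned: Aug 3, 2030.
The case is reported to public health: Aug 3, 2030 + 18 days = Aug 21, 2030.
Comparing: isolation begins on Aug 5, 2030 vs the case is reported to public health on Aug 21, 2030. Earlier: isolation begins.

Isolation begins — Aug 5, 2030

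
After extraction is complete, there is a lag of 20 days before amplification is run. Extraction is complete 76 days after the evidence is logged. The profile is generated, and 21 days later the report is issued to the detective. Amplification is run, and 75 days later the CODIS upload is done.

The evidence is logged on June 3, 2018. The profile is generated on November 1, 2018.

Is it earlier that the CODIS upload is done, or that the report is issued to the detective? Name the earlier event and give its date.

The evidence is logged: Jun 3, 2018.
Extraction is complete: Jun 3, 2018 + 76 days = Aug 18, 2018.
Amplification is run: Aug 18, 2018 + 20 days = Sep 7, 2018.
The CODIS upload is done: Sep 7, 2018 + 75 days = Nov 21, 2018.
The profile is generated: Nov 1, 2018.
The report is issued to the detective: Nov 1, 2018 + 21 days = Nov 22, 2018.
Comparing: the CODIS upload is done on Nov 21, 2018 vs the report is issued to the detective on Nov 22, 2018. Earlier: the CODIS upload is done.

The CODIS upload is done — November 21, 2018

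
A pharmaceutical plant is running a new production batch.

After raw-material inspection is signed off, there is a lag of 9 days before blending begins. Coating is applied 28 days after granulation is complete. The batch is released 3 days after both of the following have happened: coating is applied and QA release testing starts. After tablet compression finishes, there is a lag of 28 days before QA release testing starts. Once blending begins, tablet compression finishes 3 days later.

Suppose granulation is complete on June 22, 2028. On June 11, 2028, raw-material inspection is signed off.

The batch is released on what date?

July 24, 2028

Granulation is complete: Jun 22, 2028.
Coating is applied: Jun 22, 2028 + 28 days = Jul 20, 2028.
Raw-material inspection is signed off: Jun 11, 2028.
Blending begins: Jun 11, 2028 + 9 days = Jun 20, 2028.
Tablet compression finishes: Jun 20, 2028 + 3 days = Jun 23, 2028.
QA release testing starts: Jun 23, 2028 + 28 days = Jul 21, 2028.
Both prerequisites met — coating is applied (Jul 20, 2028), QA release testing starts (Jul 21, 2028); the later is Jul 21, 2028.
The batch is released: Jul 21, 2028 + 3 days = Jul 24, 2028.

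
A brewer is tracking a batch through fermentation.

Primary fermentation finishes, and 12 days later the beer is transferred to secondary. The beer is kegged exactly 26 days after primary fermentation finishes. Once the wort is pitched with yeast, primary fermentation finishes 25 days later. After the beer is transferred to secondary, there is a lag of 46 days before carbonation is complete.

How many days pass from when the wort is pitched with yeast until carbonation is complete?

83 days

Causal path: the wort is pitched with yeast → primary fermentation finishes → the beer is transferred to secondary → carbonation is complete.
Total delay along the path: 25 + 12 + 46 = 83 days.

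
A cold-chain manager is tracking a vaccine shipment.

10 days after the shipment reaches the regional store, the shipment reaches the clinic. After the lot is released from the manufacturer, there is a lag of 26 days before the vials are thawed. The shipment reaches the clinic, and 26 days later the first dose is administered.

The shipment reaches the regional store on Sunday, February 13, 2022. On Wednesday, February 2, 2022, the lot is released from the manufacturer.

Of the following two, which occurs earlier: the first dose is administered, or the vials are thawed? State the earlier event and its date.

The vials are thawed — Monday, February 28, 2022

The shipment reaches the regional store: Feb 13, 2022.
The shipment reaches the clinic: Feb 13, 2022 + 10 days = Feb 23, 2022.
The first dose is administered: Feb 23, 2022 + 26 days = Mar 21, 2022.
The lot is released from the manufacturer: Feb 2, 2022.
The vials are thawed: Feb 2, 2022 + 26 days = Feb 28, 2022.
Comparing: the first dose is administered on Mar 21, 2022 vs the vials are thawed on Feb 28, 2022. Earlier: the vials are thawed.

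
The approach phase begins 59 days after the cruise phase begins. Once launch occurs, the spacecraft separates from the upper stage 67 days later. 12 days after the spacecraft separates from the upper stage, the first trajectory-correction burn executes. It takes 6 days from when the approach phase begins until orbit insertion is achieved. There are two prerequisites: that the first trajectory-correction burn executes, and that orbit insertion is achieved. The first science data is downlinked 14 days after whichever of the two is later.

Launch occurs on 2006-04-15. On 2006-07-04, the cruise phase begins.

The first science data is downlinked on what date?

2006-09-21

Launch occurs: Apr 15, 2006.
The spacecraft separates from the upper stage: Apr 15, 2006 + 67 days = Jun 21, 2006.
The first trajectory-correction burn executes: Jun 21, 2006 + 12 days = Jul 3, 2006.
The cruise phase begins: Jul 4, 2006.
The approach phase begins: Jul 4, 2006 + 59 days = Sep 1, 2006.
Orbit insertion is achieved: Sep 1, 2006 + 6 days = Sep 7, 2006.
Both prerequisites met — the first trajectory-correction burn executes (Jul 3, 2006), orbit insertion is achieved (Sep 7, 2006); the later is Sep 7, 2006.
The first science data is downlinked: Sep 7, 2006 + 14 days = Sep 21, 2006.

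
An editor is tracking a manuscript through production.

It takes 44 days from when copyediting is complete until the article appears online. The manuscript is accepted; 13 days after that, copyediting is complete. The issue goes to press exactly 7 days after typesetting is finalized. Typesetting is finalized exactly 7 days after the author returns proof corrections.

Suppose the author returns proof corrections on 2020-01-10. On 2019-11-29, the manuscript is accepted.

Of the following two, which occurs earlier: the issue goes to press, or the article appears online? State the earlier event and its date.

The issue goes to press — 2020-01-24

The author returns proof corrections: Jan 10, 2020.
Typesetting is finalized: Jan 10, 2020 + 7 days = Jan 17, 2020.
The issue goes to press: Jan 17, 2020 + 7 days = Jan 24, 2020.
The manuscript is accepted: Nov 29, 2019.
Copyediting is complete: Nov 29, 2019 + 13 days = Dec 12, 2019.
The article appears online: Dec 12, 2019 + 44 days = Jan 25, 2020.
Comparing: the issue goes to press on Jan 24, 2020 vs the article appears online on Jan 25, 2020. Earlier: the issue goes to press.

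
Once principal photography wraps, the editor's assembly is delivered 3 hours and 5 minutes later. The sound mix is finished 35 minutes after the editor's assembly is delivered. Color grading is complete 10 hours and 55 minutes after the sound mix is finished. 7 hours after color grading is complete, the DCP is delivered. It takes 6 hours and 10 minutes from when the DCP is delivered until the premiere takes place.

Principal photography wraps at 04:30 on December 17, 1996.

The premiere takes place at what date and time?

Principal photography wraps: 04:30 Dec 17, 1996.
The editor's assembly is delivered: 04:30 Dec 17, 1996 + 3h05m = 07:35 Dec 17, 1996.
The sound mix is finished: 07:35 Dec 17, 1996 + 35m = 08:10 Dec 17, 1996.
Color grading is complete: 08:10 Dec 17, 1996 + 10h55m = 19:05 Dec 17, 1996.
The DCP is delivered: 19:05 Dec 17, 1996 + 7h = 02:05 Dec 18, 1996.
The premiere takes place: 02:05 Dec 18, 1996 + 6h10m = 08:15 Dec 18, 1996.

08:15 on December 18, 1996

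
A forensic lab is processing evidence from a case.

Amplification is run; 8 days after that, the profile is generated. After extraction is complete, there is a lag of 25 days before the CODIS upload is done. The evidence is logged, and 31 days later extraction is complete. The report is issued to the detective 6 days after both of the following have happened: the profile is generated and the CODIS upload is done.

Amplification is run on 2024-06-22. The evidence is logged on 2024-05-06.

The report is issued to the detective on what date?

2024-07-07

Amplification is run: Jun 22, 2024.
The profile is generated: Jun 22, 2024 + 8 days = Jun 30, 2024.
The evidence is logged: May 6, 2024.
Extraction is complete: May 6, 2024 + 31 days = Jun 6, 2024.
The CODIS upload is done: Jun 6, 2024 + 25 days = Jul 1, 2024.
Both prerequisites met — the profile is generated (Jun 30, 2024), the CODIS upload is done (Jul 1, 2024); the later is Jul 1, 2024.
The report is issued to the detective: Jul 1, 2024 + 6 days = Jul 7, 2024.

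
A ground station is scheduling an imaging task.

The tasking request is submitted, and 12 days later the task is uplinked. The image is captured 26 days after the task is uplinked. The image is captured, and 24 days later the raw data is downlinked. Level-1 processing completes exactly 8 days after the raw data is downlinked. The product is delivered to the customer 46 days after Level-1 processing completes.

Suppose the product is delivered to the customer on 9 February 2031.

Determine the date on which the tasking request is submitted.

The product is delivered to the customer: Feb 9, 2031.
Level-1 processing completes: Feb 9, 2031 − 46 days = Dec 25, 2030.
The raw data is downlinked: Dec 25, 2030 − 8 days = Dec 17, 2030.
The image is captured: Dec 17, 2030 − 24 days = Nov 23, 2030.
The task is uplinked: Nov 23, 2030 − 26 days = Oct 28, 2030.
The tasking request is submitted: Oct 28, 2030 − 12 days = Oct 16, 2030.

16 October 2030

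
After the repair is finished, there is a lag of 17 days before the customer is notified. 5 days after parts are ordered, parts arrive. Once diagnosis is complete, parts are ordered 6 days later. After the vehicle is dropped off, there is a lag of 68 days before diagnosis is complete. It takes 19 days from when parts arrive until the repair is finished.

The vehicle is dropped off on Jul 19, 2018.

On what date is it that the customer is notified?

Nov 11, 2018

The vehicle is dropped off: Jul 19, 2018.
Diagnosis is complete: Jul 19, 2018 + 68 days = Sep 25, 2018.
Parts are ordered: Sep 25, 2018 + 6 days = Oct 1, 2018.
Parts arrive: Oct 1, 2018 + 5 days = Oct 6, 2018.
The repair is finished: Oct 6, 2018 + 19 days = Oct 25, 2018.
The customer is notified: Oct 25, 2018 + 17 days = Nov 11, 2018.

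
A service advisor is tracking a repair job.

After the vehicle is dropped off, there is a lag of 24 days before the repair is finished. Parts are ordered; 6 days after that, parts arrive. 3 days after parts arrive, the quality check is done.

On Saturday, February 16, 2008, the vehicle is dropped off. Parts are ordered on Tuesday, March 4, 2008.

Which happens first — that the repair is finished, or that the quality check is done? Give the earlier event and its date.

The repair is finished — Tuesday, March 11, 2008

The vehicle is dropped off: Feb 16, 2008.
The repair is finished: Feb 16, 2008 + 24 days = Mar 11, 2008.
Parts are ordered: Mar 4, 2008.
Parts arrive: Mar 4, 2008 + 6 days = Mar 10, 2008.
The quality check is done: Mar 10, 2008 + 3 days = Mar 13, 2008.
Comparing: the repair is finished on Mar 11, 2008 vs the quality check is done on Mar 13, 2008. Earlier: the repair is finished.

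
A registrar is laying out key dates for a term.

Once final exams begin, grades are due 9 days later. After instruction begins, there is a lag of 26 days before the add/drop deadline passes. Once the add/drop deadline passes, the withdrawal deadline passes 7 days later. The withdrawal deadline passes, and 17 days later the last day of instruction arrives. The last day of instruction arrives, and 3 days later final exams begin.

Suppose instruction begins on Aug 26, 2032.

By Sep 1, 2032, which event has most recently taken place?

Instruction begins

Instruction begins: Aug 26, 2032.
The add/drop deadline passes: Aug 26, 2032 + 26 days = Sep 21, 2032.
The withdrawal deadline passes: Sep 21, 2032 + 7 days = Sep 28, 2032.
The last day of instruction arrives: Sep 28, 2032 + 17 days = Oct 15, 2032.
Final exams begin: Oct 15, 2032 + 3 days = Oct 18, 2032.
Grades are due: Oct 18, 2032 + 9 days = Oct 27, 2032.
Sep 1, 2032 falls between when instruction begins (Aug 26, 2032) and when the add/drop deadline passes (Sep 21, 2032).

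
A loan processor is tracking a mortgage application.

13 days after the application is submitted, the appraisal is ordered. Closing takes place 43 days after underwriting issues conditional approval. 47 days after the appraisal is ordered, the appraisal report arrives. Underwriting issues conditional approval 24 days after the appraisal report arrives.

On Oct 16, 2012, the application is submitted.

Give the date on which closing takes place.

Feb 20, 2013

The application is submitted: Oct 16, 2012.
The appraisal is ordered: Oct 16, 2012 + 13 days = Oct 29, 2012.
The appraisal report arrives: Oct 29, 2012 + 47 days = Dec 15, 2012.
Underwriting issues conditional approval: Dec 15, 2012 + 24 days = Jan 8, 2013.
Closing takes place: Jan 8, 2013 + 43 days = Feb 20, 2013.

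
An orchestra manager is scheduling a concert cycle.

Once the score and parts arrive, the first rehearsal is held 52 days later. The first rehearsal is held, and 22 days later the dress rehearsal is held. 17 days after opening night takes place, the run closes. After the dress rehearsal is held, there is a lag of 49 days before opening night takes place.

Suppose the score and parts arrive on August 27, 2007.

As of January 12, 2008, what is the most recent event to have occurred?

Opening night takes place

The score and parts arrive: Aug 27, 2007.
The first rehearsal is held: Aug 27, 2007 + 52 days = Oct 18, 2007.
The dress rehearsal is held: Oct 18, 2007 + 22 days = Nov 9, 2007.
Opening night takes place: Nov 9, 2007 + 49 days = Dec 28, 2007.
The run closes: Dec 28, 2007 + 17 days = Jan 14, 2008.
Jan 12, 2008 falls between when opening night takes place (Dec 28, 2007) and when the run closes (Jan 14, 2008).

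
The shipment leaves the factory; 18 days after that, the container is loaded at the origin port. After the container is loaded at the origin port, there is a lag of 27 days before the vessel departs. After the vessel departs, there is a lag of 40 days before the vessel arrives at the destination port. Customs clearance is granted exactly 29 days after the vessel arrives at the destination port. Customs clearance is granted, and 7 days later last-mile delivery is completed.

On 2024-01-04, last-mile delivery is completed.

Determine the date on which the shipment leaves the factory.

2023-09-05

Last-mile delivery is completed: Jan 4, 2024.
Customs clearance is granted: Jan 4, 2024 − 7 days = Dec 28, 2023.
The vessel arrives at the destination port: Dec 28, 2023 − 29 days = Nov 29, 2023.
The vessel departs: Nov 29, 2023 − 40 days = Oct 20, 2023.
The container is loaded at the origin port: Oct 20, 2023 − 27 days = Sep 23, 2023.
The shipment leaves the factory: Sep 23, 2023 − 18 days = Sep 5, 2023.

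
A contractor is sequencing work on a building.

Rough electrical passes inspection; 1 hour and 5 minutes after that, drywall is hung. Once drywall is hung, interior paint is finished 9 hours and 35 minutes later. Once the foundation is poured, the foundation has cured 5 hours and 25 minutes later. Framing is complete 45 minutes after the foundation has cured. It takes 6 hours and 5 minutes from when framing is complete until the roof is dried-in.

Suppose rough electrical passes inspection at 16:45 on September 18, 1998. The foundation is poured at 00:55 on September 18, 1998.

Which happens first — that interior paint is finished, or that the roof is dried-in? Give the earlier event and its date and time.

Rough electrical passes inspection: 16:45 Sep 18, 1998.
Drywall is hung: 16:45 Sep 18, 1998 + 1h05m = 17:50 Sep 18, 1998.
Interior paint is finished: 17:50 Sep 18, 1998 + 9h35m = 03:25 Sep 19, 1998.
The foundation is poured: 00:55 Sep 18, 1998.
The foundation has cured: 00:55 Sep 18, 1998 + 5h25m = 06:20 Sep 18, 1998.
Framing is complete: 06:20 Sep 18, 1998 + 45m = 07:05 Sep 18, 1998.
The roof is dried-in: 07:05 Sep 18, 1998 + 6h05m = 13:10 Sep 18, 1998.
Comparing: interior paint is finished at 03:25 Sep 19, 1998 vs the roof is dried-in at 13:10 Sep 18, 1998. Earlier: the roof is dried-in.

The roof is dried-in — 13:10 on September 18, 1998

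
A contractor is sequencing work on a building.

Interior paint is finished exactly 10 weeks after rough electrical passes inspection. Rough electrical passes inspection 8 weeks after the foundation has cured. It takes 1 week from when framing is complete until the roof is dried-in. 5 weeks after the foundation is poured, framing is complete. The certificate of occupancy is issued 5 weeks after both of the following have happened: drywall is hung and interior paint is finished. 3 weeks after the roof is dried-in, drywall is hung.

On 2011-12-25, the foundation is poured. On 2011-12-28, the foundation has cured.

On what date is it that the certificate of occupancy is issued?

2012-06-06

The foundation is poured: Dec 25, 2011.
Framing is complete: Dec 25, 2011 + 5 weeks = Jan 29, 2012.
The roof is dried-in: Jan 29, 2012 + 1 week = Feb 5, 2012.
Drywall is hung: Feb 5, 2012 + 3 weeks = Feb 26, 2012.
The foundation has cured: Dec 28, 2011.
Rough electrical passes inspection: Dec 28, 2011 + 8 weeks = Feb 22, 2012.
Interior paint is finished: Feb 22, 2012 + 10 weeks = May 2, 2012.
Both prerequisites met — drywall is hung (Feb 26, 2012), interior paint is finished (May 2, 2012); the later is May 2, 2012.
The certificate of occupancy is issued: May 2, 2012 + 5 weeks = Jun 6, 2012.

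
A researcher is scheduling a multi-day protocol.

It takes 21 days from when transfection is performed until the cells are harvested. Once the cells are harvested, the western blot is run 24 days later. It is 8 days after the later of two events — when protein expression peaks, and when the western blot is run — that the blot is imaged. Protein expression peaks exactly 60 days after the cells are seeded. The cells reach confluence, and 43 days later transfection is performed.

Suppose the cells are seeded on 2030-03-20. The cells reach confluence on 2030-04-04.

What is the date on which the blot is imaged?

2030-07-09

The cells are seeded: Mar 20, 2030.
Protein expression peaks: Mar 20, 2030 + 60 days = May 19, 2030.
The cells reach confluence: Apr 4, 2030.
Transfection is performed: Apr 4, 2030 + 43 days = May 17, 2030.
The cells are harvested: May 17, 2030 + 21 days = Jun 7, 2030.
The western blot is run: Jun 7, 2030 + 24 days = Jul 1, 2030.
Both prerequisites met — protein expression peaks (May 19, 2030), the western blot is run (Jul 1, 2030); the later is Jul 1, 2030.
The blot is imaged: Jul 1, 2030 + 8 days = Jul 9, 2030.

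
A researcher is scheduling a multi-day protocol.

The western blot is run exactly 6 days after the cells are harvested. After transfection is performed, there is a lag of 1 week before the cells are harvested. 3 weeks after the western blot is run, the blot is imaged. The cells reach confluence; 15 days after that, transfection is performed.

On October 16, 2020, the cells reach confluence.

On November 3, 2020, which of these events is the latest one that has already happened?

The cells reach confluence: Oct 16, 2020.
Transfection is performed: Oct 16, 2020 + 15 days = Oct 31, 2020.
The cells are harvested: Oct 31, 2020 + 1 week = Nov 7, 2020.
The western blot is run: Nov 7, 2020 + 6 days = Nov 13, 2020.
The blot is imaged: Nov 13, 2020 + 3 weeks = Dec 4, 2020.
Nov 3, 2020 falls between when transfection is performed (Oct 31, 2020) and when the cells are harvested (Nov 7, 2020).

Transfection is performed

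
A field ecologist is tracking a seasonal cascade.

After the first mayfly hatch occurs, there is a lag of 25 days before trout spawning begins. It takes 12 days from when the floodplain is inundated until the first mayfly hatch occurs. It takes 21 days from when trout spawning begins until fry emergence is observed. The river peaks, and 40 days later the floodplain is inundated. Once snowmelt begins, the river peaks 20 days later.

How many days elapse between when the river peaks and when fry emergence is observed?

Causal path: the river peaks → the floodplain is inundated → the first mayfly hatch occurs → trout spawning begins → fry emergence is observed.
Total delay along the path: 40 + 12 + 25 + 21 = 98 days.

98 days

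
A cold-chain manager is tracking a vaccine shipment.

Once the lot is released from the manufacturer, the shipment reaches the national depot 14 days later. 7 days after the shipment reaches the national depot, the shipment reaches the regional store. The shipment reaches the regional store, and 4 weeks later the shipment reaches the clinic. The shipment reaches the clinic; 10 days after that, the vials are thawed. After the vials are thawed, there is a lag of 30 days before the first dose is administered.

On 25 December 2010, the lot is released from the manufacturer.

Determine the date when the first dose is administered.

The lot is released from the manufacturer: Dec 25, 2010.
The shipment reaches the national depot: Dec 25, 2010 + 14 days = Jan 8, 2011.
The shipment reaches the regional store: Jan 8, 2011 + 7 days = Jan 15, 2011.
The shipment reaches the clinic: Jan 15, 2011 + 4 weeks = Feb 12, 2011.
The vials are thawed: Feb 12, 2011 + 10 days = Feb 22, 2011.
The first dose is administered: Feb 22, 2011 + 30 days = Mar 24, 2011.

24 March 2011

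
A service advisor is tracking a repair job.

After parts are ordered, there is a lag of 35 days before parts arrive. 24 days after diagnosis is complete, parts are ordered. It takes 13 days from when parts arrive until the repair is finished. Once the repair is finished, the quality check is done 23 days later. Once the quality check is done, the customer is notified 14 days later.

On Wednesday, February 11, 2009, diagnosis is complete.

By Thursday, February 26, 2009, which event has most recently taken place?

Diagnosis is complete

Diagnosis is complete: Feb 11, 2009.
Parts are ordered: Feb 11, 2009 + 24 days = Mar 7, 2009.
Parts arrive: Mar 7, 2009 + 35 days = Apr 11, 2009.
The repair is finished: Apr 11, 2009 + 13 days = Apr 24, 2009.
The quality check is done: Apr 24, 2009 + 23 days = May 17, 2009.
The customer is notified: May 17, 2009 + 14 days = May 31, 2009.
Feb 26, 2009 falls between when diagnosis is complete (Feb 11, 2009) and when parts are ordered (Mar 7, 2009).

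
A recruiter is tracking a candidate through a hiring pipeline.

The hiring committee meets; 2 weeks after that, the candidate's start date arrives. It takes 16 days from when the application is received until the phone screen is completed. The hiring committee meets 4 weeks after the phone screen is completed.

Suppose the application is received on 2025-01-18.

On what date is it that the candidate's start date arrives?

The application is received: Jan 18, 2025.
The phone screen is completed: Jan 18, 2025 + 16 days = Feb 3, 2025.
The hiring committee meets: Feb 3, 2025 + 4 weeks = Mar 3, 2025.
The candidate's start date arrives: Mar 3, 2025 + 2 weeks = Mar 17, 2025.

2025-03-17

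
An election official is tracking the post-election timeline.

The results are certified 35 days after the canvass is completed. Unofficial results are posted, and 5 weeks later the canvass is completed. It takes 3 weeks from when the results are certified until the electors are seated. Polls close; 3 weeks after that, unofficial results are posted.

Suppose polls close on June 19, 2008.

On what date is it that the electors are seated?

Polls close: Jun 19, 2008.
Unofficial results are posted: Jun 19, 2008 + 3 weeks = Jul 10, 2008.
The canvass is completed: Jul 10, 2008 + 5 weeks = Aug 14, 2008.
The results are certified: Aug 14, 2008 + 35 days = Sep 18, 2008.
The electors are seated: Sep 18, 2008 + 3 weeks = Oct 9, 2008.

October 9, 2008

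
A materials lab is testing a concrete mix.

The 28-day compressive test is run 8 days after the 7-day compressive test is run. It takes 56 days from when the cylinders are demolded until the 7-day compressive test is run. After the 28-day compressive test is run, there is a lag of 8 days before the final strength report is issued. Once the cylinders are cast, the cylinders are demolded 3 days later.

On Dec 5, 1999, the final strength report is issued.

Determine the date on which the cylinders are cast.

The final strength report is issued: Dec 5, 1999.
The 28-day compressive test is run: Dec 5, 1999 − 8 days = Nov 27, 1999.
The 7-day compressive test is run: Nov 27, 1999 − 8 days = Nov 19, 1999.
The cylinders are demolded: Nov 19, 1999 − 56 days = Sep 24, 1999.
The cylinders are cast: Sep 24, 1999 − 3 days = Sep 21, 1999.

Sep 21, 1999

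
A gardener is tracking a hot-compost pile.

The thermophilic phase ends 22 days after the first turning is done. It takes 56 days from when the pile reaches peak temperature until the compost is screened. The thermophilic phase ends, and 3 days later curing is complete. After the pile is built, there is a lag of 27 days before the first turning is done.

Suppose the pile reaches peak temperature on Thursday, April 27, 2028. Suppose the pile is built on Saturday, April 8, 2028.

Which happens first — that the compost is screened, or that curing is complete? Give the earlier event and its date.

The pile reaches peak temperature: Apr 27, 2028.
The compost is screened: Apr 27, 2028 + 56 days = Jun 22, 2028.
The pile is built: Apr 8, 2028.
The first turning is done: Apr 8, 2028 + 27 days = May 5, 2028.
The thermophilic phase ends: May 5, 2028 + 22 days = May 27, 2028.
Curing is complete: May 27, 2028 + 3 days = May 30, 2028.
Comparing: the compost is screened on Jun 22, 2028 vs curing is complete on May 30, 2028. Earlier: curing is complete.

Curing is complete — Tuesday, May 30, 2028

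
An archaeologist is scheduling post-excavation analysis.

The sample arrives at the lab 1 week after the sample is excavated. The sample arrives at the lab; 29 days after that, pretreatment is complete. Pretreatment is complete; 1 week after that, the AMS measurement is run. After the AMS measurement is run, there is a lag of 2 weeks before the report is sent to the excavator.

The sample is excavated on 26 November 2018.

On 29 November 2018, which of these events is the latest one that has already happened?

The sample is excavated: Nov 26, 2018.
The sample arrives at the lab: Nov 26, 2018 + 1 week = Dec 3, 2018.
Pretreatment is complete: Dec 3, 2018 + 29 days = Jan 1, 2019.
The AMS measurement is run: Jan 1, 2019 + 1 week = Jan 8, 2019.
The report is sent to the excavator: Jan 8, 2019 + 2 weeks = Jan 22, 2019.
Nov 29, 2018 falls between when the sample is excavated (Nov 26, 2018) and when the sample arrives at the lab (Dec 3, 2018).

The sample is excavated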